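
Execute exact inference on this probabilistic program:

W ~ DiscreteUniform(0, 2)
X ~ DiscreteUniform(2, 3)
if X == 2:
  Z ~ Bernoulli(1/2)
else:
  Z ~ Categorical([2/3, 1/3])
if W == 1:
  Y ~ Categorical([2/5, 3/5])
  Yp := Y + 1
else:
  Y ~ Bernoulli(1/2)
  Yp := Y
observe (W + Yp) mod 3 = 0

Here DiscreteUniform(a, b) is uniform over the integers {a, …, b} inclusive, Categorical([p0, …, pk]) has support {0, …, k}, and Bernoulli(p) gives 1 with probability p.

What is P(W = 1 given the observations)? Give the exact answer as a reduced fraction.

P(W = 1 | obs) = 3/8

Enumerate traces; 12 have nonzero weight after conditioning:
  (W=0, X=2, Z=0, Y=0) weight 1/24
  (W=0, X=2, Z=1, Y=0) weight 1/24
  (W=0, X=3, Z=0, Y=0) weight 1/18
  (W=0, X=3, Z=1, Y=0) weight 1/36
  (W=1, X=2, Z=0, Y=1) weight 1/20
  (W=1, X=2, Z=1, Y=1) weight 1/20
  (W=1, X=3, Z=0, Y=1) weight 1/15
  (W=1, X=3, Z=1, Y=1) weight 1/30
  (W=2, X=2, Z=0, Y=1) weight 1/24
  … 3 more
Group by W:
  weight(W=0) = 1/6
  weight(W=1) = 1/5
  weight(W=2) = 1/6
Total weight = 1/6 + 1/5 + 1/6 = 8/15
P(W=0 | obs) = 1/6 / 8/15 = 5/16
P(W=1 | obs) = 1/5 / 8/15 = 3/8
P(W=2 | obs) = 1/6 / 8/15 = 5/16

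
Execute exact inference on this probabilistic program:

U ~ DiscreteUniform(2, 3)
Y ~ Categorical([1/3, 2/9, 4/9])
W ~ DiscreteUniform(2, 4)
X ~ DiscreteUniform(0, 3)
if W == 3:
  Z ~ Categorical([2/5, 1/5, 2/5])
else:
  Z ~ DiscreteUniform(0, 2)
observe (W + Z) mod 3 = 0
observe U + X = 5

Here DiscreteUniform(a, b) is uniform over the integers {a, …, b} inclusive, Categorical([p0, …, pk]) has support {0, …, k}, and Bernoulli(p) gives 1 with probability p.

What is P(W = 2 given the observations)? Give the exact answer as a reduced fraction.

P(W = 2 | obs) = 5/16

Enumerate traces; 18 have nonzero weight after conditioning:
  (U=2, Y=0, W=2, X=3, Z=1) weight 1/216
  (U=2, Y=0, W=3, X=3, Z=0) weight 1/180
  (U=2, Y=0, W=4, X=3, Z=2) weight 1/216
  (U=2, Y=1, W=2, X=3, Z=1) weight 1/324
  (U=2, Y=1, W=3, X=3, Z=0) weight 1/270
  (U=2, Y=1, W=4, X=3, Z=2) weight 1/324
  (U=2, Y=2, W=2, X=3, Z=1) weight 1/162
  (U=2, Y=2, W=3, X=3, Z=0) weight 1/135
  … 10 more
Group by W:
  weight(W=2) = 1/36
  weight(W=3) = 1/30
  weight(W=4) = 1/36
Total weight = 1/36 + 1/30 + 1/36 = 4/45
P(W=2 | obs) = 1/36 / 4/45 = 5/16
P(W=3 | obs) = 1/30 / 4/45 = 3/8
P(W=4 | obs) = 1/36 / 4/45 = 5/16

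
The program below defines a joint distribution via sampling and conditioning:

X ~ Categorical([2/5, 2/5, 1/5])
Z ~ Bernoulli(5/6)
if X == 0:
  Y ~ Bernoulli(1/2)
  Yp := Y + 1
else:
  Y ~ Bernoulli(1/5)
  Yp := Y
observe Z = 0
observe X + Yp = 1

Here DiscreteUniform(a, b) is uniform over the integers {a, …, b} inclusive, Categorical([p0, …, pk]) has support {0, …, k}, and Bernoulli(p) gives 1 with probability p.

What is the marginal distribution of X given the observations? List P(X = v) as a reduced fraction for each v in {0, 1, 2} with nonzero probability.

Enumerate traces; 2 have nonzero weight after conditioning:
  (X=0, Z=0, Y=0) weight 1/30
  (X=1, Z=0, Y=0) weight 4/75
Group by X:
  weight(X=0) = 1/30
  weight(X=1) = 4/75
Total weight = 1/30 + 4/75 = 13/150
P(X=0 | obs) = 1/30 / 13/150 = 5/13
P(X=1 | obs) = 4/75 / 13/150 = 8/13

P(X=0) = 5/13, P(X=1) = 8/13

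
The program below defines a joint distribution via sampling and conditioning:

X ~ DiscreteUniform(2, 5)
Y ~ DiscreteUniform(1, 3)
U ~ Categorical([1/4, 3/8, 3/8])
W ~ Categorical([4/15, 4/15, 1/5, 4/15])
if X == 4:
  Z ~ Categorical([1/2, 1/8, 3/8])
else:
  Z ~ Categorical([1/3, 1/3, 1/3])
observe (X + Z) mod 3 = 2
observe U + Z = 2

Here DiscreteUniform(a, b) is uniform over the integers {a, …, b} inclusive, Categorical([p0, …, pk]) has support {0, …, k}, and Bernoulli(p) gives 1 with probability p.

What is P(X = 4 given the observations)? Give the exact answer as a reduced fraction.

P(X = 4 | obs) = 9/73

Enumerate traces; 48 have nonzero weight after conditioning:
  (X=2, Y=1, U=2, W=0, Z=0) weight 1/360
  (X=2, Y=1, U=2, W=1, Z=0) weight 1/360
  (X=2, Y=1, U=2, W=2, Z=0) weight 1/480
  (X=2, Y=1, U=2, W=3, Z=0) weight 1/360
  (X=2, Y=2, U=2, W=0, Z=0) weight 1/360
  (X=2, Y=2, U=2, W=1, Z=0) weight 1/360
  (X=2, Y=2, U=2, W=2, Z=0) weight 1/480
  (X=2, Y=2, U=2, W=3, Z=0) weight 1/360
  (X=3, Y=1, U=0, W=0, Z=2) weight 1/540
  (X=4, Y=1, U=1, W=0, Z=1) weight 1/960
  … 38 more
Group by X:
  weight(X=2) = 1/32
  weight(X=3) = 1/48
  weight(X=4) = 3/256
  weight(X=5) = 1/32
Total weight = 1/32 + 1/48 + 3/256 + 1/32 = 73/768
P(X=2 | obs) = 1/32 / 73/768 = 24/73
P(X=3 | obs) = 1/48 / 73/768 = 16/73
P(X=4 | obs) = 3/256 / 73/768 = 9/73
P(X=5 | obs) = 1/32 / 73/768 = 24/73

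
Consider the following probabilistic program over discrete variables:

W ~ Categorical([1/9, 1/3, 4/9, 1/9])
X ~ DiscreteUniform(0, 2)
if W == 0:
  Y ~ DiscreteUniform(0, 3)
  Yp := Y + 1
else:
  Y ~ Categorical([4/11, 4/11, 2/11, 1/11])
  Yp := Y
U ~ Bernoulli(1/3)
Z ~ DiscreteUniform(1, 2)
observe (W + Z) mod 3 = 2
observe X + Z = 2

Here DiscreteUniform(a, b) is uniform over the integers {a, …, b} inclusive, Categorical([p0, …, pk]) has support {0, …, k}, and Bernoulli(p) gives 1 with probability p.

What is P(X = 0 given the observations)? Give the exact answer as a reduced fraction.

P(X = 0 | obs) = 2/5

Enumerate traces; 24 have nonzero weight after conditioning:
  (W=0, X=0, Y=0, U=0, Z=2) weight 1/324
  (W=0, X=0, Y=0, U=1, Z=2) weight 1/648
  (W=0, X=0, Y=1, U=0, Z=2) weight 1/324
  (W=0, X=0, Y=1, U=1, Z=2) weight 1/648
  (W=0, X=0, Y=2, U=0, Z=2) weight 1/324
  (W=0, X=0, Y=2, U=1, Z=2) weight 1/648
  (W=0, X=0, Y=3, U=0, Z=2) weight 1/324
  (W=0, X=0, Y=3, U=1, Z=2) weight 1/648
  (W=1, X=1, Y=0, U=0, Z=1) weight 4/297
  … 15 more
Group by X:
  weight(X=0) = 1/27
  weight(X=1) = 1/18
Total weight = 1/27 + 1/18 = 5/54
P(X=0 | obs) = 1/27 / 5/54 = 2/5
P(X=1 | obs) = 1/18 / 5/54 = 3/5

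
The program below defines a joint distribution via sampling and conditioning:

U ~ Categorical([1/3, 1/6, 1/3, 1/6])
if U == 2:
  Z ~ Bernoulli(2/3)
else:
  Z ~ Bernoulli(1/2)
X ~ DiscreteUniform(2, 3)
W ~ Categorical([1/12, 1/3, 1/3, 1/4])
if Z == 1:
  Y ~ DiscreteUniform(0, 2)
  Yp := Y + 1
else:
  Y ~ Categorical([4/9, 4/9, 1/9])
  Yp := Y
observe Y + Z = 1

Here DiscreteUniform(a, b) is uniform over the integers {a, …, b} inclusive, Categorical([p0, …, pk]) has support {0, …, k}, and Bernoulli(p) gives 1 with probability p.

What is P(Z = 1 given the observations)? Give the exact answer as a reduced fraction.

Enumerate traces; 64 have nonzero weight after conditioning:
  (U=0, Z=0, X=2, W=0, Y=1) weight 1/324
  (U=0, Z=0, X=2, W=1, Y=1) weight 1/81
  (U=0, Z=0, X=2, W=2, Y=1) weight 1/81
  (U=0, Z=0, X=2, W=3, Y=1) weight 1/108
  (U=0, Z=0, X=3, W=0, Y=1) weight 1/324
  (U=0, Z=0, X=3, W=1, Y=1) weight 1/81
  (U=0, Z=0, X=3, W=2, Y=1) weight 1/81
  (U=0, Z=0, X=3, W=3, Y=1) weight 1/108
  (U=0, Z=1, X=2, W=0, Y=0) weight 1/432
  … 55 more
Group by Z:
  weight(Z=0) = 16/81
  weight(Z=1) = 5/27
Total weight = 16/81 + 5/27 = 31/81
P(Z=0 | obs) = 16/81 / 31/81 = 16/31
P(Z=1 | obs) = 5/27 / 31/81 = 15/31

P(Z = 1 | obs) = 15/31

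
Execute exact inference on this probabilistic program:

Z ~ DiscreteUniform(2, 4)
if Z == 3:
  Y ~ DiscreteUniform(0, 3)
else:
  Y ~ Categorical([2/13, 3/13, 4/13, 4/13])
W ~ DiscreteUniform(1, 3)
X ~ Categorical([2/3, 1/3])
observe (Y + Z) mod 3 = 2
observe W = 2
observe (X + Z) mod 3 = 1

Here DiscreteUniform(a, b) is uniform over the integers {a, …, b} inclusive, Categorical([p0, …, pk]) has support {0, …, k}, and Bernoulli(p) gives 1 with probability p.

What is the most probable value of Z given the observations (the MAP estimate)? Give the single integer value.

Enumerate traces; 2 have nonzero weight after conditioning:
  (Z=3, Y=2, W=2, X=1) weight 1/108
  (Z=4, Y=1, W=2, X=0) weight 2/117
Group by Z:
  weight(Z=3) = 1/108
  weight(Z=4) = 2/117
Total weight = 1/108 + 2/117 = 37/1404
P(Z=3 | obs) = 1/108 / 37/1404 = 13/37
P(Z=4 | obs) = 2/117 / 37/1404 = 24/37
argmax = 4

argmax_v P(Z = v | obs) = 4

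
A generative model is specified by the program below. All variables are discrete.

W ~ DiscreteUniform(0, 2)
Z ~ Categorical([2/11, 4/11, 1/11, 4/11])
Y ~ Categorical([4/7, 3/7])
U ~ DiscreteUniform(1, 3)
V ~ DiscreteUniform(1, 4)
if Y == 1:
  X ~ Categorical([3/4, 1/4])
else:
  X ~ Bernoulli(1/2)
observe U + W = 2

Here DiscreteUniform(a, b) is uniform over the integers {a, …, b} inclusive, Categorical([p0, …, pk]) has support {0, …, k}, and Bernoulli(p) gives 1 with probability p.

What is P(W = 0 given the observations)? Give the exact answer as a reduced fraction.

Enumerate traces; 128 have nonzero weight after conditioning:
  (W=0, Z=0, Y=0, U=2, V=1, X=0) weight 1/693
  (W=0, Z=0, Y=0, U=2, V=1, X=1) weight 1/693
  (W=0, Z=0, Y=0, U=2, V=2, X=0) weight 1/693
  (W=0, Z=0, Y=0, U=2, V=2, X=1) weight 1/693
  (W=0, Z=0, Y=0, U=2, V=3, X=0) weight 1/693
  (W=0, Z=0, Y=0, U=2, V=3, X=1) weight 1/693
  (W=0, Z=0, Y=0, U=2, V=4, X=0) weight 1/693
  (W=0, Z=0, Y=0, U=2, V=4, X=1) weight 1/693
  (W=1, Z=0, Y=0, U=1, V=1, X=0) weight 1/693
  … 119 more
Group by W:
  weight(W=0) = 1/9
  weight(W=1) = 1/9
Total weight = 1/9 + 1/9 = 2/9
P(W=0 | obs) = 1/9 / 2/9 = 1/2
P(W=1 | obs) = 1/9 / 2/9 = 1/2

P(W = 0 | obs) = 1/2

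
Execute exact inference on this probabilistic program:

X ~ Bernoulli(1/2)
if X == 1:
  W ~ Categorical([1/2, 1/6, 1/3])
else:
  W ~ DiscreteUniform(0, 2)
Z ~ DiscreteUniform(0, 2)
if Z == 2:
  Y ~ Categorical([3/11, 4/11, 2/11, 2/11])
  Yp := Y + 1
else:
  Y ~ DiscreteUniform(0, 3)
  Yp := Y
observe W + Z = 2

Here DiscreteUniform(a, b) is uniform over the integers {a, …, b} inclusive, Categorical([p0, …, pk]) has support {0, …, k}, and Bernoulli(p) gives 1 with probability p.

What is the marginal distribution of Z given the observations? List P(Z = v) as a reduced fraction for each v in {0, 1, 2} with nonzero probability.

P(Z=0) = 1/3, P(Z=1) = 1/4, P(Z=2) = 5/12

Enumerate traces; 24 have nonzero weight after conditioning:
  (X=0, W=0, Z=2, Y=0) weight 1/66
  (X=0, W=0, Z=2, Y=1) weight 2/99
  (X=0, W=0, Z=2, Y=2) weight 1/99
  (X=0, W=0, Z=2, Y=3) weight 1/99
  (X=0, W=1, Z=1, Y=0) weight 1/72
  (X=0, W=1, Z=1, Y=1) weight 1/72
  (X=0, W=1, Z=1, Y=2) weight 1/72
  (X=0, W=1, Z=1, Y=3) weight 1/72
  (X=0, W=2, Z=0, Y=0) weight 1/72
  … 15 more
Group by Z:
  weight(Z=0) = 1/9
  weight(Z=1) = 1/12
  weight(Z=2) = 5/36
Total weight = 1/9 + 1/12 + 5/36 = 1/3
P(Z=0 | obs) = 1/9 / 1/3 = 1/3
P(Z=1 | obs) = 1/12 / 1/3 = 1/4
P(Z=2 | obs) = 5/36 / 1/3 = 5/12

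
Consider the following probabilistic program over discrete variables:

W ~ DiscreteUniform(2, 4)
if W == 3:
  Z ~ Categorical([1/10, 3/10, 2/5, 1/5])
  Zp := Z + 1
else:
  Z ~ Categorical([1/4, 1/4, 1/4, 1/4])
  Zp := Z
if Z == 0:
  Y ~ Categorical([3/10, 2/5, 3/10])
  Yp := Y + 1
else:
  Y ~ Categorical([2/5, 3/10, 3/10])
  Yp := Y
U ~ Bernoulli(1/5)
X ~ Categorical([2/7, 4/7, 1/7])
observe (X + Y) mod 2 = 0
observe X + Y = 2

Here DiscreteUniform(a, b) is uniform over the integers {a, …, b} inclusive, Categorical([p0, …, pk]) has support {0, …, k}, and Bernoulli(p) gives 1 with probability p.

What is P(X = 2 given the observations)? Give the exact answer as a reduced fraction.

Enumerate traces; 72 have nonzero weight after conditioning:
  (W=2, Z=0, Y=0, U=0, X=2) weight 1/350
  (W=2, Z=0, Y=0, U=1, X=2) weight 1/1400
  (W=2, Z=0, Y=1, U=0, X=1) weight 8/525
  (W=2, Z=0, Y=1, U=1, X=1) weight 2/525
  (W=2, Z=0, Y=2, U=0, X=0) weight 1/175
  (W=2, Z=0, Y=2, U=1, X=0) weight 1/700
  (W=2, Z=1, Y=0, U=0, X=2) weight 2/525
  (W=2, Z=1, Y=0, U=1, X=2) weight 1/1050
  … 64 more
Group by X:
  weight(X=0) = 3/35
  weight(X=1) = 32/175
  weight(X=2) = 19/350
Total weight = 3/35 + 32/175 + 19/350 = 113/350
P(X=0 | obs) = 3/35 / 113/350 = 30/113
P(X=1 | obs) = 32/175 / 113/350 = 64/113
P(X=2 | obs) = 19/350 / 113/350 = 19/113

P(X = 2 | obs) = 19/113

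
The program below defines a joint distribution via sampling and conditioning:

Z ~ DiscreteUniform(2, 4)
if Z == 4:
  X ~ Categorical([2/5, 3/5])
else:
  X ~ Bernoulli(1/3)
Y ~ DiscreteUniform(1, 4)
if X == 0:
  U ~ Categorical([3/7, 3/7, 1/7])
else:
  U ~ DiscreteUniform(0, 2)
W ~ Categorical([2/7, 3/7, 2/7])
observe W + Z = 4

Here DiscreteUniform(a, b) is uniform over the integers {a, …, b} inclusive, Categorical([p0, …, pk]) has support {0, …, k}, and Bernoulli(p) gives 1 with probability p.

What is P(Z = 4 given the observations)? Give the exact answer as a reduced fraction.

P(Z = 4 | obs) = 2/7

Enumerate traces; 72 have nonzero weight after conditioning:
  (Z=2, X=0, Y=1, U=0, W=2) weight 1/147
  (Z=2, X=0, Y=1, U=1, W=2) weight 1/147
  (Z=2, X=0, Y=1, U=2, W=2) weight 1/441
  (Z=2, X=0, Y=2, U=0, W=2) weight 1/147
  (Z=2, X=0, Y=2, U=1, W=2) weight 1/147
  (Z=2, X=0, Y=2, U=2, W=2) weight 1/441
  (Z=2, X=0, Y=3, U=0, W=2) weight 1/147
  (Z=2, X=0, Y=3, U=1, W=2) weight 1/147
  (Z=3, X=0, Y=1, U=0, W=1) weight 1/98
  (Z=4, X=0, Y=1, U=0, W=0) weight 1/245
  … 62 more
Group by Z:
  weight(Z=2) = 2/21
  weight(Z=3) = 1/7
  weight(Z=4) = 2/21
Total weight = 2/21 + 1/7 + 2/21 = 1/3
P(Z=2 | obs) = 2/21 / 1/3 = 2/7
P(Z=3 | obs) = 1/7 / 1/3 = 3/7
P(Z=4 | obs) = 2/21 / 1/3 = 2/7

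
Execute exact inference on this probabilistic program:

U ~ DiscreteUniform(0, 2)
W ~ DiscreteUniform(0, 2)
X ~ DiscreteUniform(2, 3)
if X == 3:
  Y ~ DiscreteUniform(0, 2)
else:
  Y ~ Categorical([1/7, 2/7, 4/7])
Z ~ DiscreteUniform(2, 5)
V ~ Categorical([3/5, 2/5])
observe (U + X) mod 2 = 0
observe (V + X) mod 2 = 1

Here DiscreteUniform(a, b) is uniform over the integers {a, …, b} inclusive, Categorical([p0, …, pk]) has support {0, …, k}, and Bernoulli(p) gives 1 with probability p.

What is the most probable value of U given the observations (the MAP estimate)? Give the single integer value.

argmax_v P(U = v | obs) = 1

Enumerate traces; 108 have nonzero weight after conditioning:
  (U=0, W=0, X=2, Y=0, Z=2, V=1) weight 1/1260
  (U=0, W=0, X=2, Y=0, Z=3, V=1) weight 1/1260
  (U=0, W=0, X=2, Y=0, Z=4, V=1) weight 1/1260
  (U=0, W=0, X=2, Y=0, Z=5, V=1) weight 1/1260
  (U=0, W=0, X=2, Y=1, Z=2, V=1) weight 1/630
  (U=0, W=0, X=2, Y=1, Z=3, V=1) weight 1/630
  (U=0, W=0, X=2, Y=1, Z=4, V=1) weight 1/630
  (U=0, W=0, X=2, Y=1, Z=5, V=1) weight 1/630
  (U=1, W=0, X=3, Y=0, Z=2, V=0) weight 1/360
  (U=2, W=0, X=2, Y=0, Z=2, V=1) weight 1/1260
  … 98 more
Group by U:
  weight(U=0) = 1/15
  weight(U=1) = 1/10
  weight(U=2) = 1/15
Total weight = 1/15 + 1/10 + 1/15 = 7/30
P(U=0 | obs) = 1/15 / 7/30 = 2/7
P(U=1 | obs) = 1/10 / 7/30 = 3/7
P(U=2 | obs) = 1/15 / 7/30 = 2/7
argmax = 1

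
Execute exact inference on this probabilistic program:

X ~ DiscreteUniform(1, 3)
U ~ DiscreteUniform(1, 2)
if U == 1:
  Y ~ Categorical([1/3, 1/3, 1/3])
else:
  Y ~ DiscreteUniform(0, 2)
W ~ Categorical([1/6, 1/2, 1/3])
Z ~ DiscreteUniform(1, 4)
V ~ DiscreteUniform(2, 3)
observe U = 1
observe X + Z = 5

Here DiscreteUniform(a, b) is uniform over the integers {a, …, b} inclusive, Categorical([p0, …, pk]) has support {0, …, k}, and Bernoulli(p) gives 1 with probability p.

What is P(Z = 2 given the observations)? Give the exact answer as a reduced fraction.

Enumerate traces; 54 have nonzero weight after conditioning:
  (X=1, U=1, Y=0, W=0, Z=4, V=2) weight 1/864
  (X=1, U=1, Y=0, W=0, Z=4, V=3) weight 1/864
  (X=1, U=1, Y=0, W=1, Z=4, V=2) weight 1/288
  (X=1, U=1, Y=0, W=1, Z=4, V=3) weight 1/288
  (X=1, U=1, Y=0, W=2, Z=4, V=2) weight 1/432
  (X=1, U=1, Y=0, W=2, Z=4, V=3) weight 1/432
  (X=1, U=1, Y=1, W=0, Z=4, V=2) weight 1/864
  (X=1, U=1, Y=1, W=0, Z=4, V=3) weight 1/864
  (X=2, U=1, Y=0, W=0, Z=3, V=2) weight 1/864
  (X=3, U=1, Y=0, W=0, Z=2, V=2) weight 1/864
  … 44 more
Group by Z:
  weight(Z=2) = 1/24
  weight(Z=3) = 1/24
  weight(Z=4) = 1/24
Total weight = 1/24 + 1/24 + 1/24 = 1/8
P(Z=2 | obs) = 1/24 / 1/8 = 1/3
P(Z=3 | obs) = 1/24 / 1/8 = 1/3
P(Z=4 | obs) = 1/24 / 1/8 = 1/3

P(Z = 2 | obs) = 1/3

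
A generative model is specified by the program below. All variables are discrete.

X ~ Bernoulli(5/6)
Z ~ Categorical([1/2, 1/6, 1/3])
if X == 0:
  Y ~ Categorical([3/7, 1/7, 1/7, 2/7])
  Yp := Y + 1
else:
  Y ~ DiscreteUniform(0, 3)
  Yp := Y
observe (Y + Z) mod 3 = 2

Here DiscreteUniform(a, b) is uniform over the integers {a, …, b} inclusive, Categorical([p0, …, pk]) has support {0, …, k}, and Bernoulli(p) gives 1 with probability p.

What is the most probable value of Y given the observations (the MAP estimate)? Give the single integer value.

Enumerate traces; 8 have nonzero weight after conditioning:
  (X=0, Z=0, Y=2) weight 1/84
  (X=0, Z=1, Y=1) weight 1/252
  (X=0, Z=2, Y=0) weight 1/42
  (X=0, Z=2, Y=3) weight 1/63
  (X=1, Z=0, Y=2) weight 5/48
  (X=1, Z=1, Y=1) weight 5/144
  (X=1, Z=2, Y=0) weight 5/72
  (X=1, Z=2, Y=3) weight 5/72
Group by Y:
  weight(Y=0) = 47/504
  weight(Y=1) = 13/336
  weight(Y=2) = 13/112
  weight(Y=3) = 43/504
Total weight = 47/504 + 13/336 + 13/112 + 43/504 = 1/3
P(Y=0 | obs) = 47/504 / 1/3 = 47/168
P(Y=1 | obs) = 13/336 / 1/3 = 13/112
P(Y=2 | obs) = 13/112 / 1/3 = 39/112
P(Y=3 | obs) = 43/504 / 1/3 = 43/168
argmax = 2

argmax_v P(Y = v | obs) = 2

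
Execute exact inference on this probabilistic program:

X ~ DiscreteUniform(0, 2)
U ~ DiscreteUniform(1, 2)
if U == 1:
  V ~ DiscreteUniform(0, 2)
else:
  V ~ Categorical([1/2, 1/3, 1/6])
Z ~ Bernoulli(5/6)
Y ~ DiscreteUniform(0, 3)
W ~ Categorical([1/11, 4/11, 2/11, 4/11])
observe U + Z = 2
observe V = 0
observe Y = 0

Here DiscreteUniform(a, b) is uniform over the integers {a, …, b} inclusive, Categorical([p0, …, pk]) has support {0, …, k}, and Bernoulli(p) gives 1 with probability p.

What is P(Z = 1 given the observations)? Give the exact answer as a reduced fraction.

Enumerate traces; 24 have nonzero weight after conditioning:
  (X=0, U=1, V=0, Z=1, Y=0, W=0) weight 5/4752
  (X=0, U=1, V=0, Z=1, Y=0, W=1) weight 5/1188
  (X=0, U=1, V=0, Z=1, Y=0, W=2) weight 5/2376
  (X=0, U=1, V=0, Z=1, Y=0, W=3) weight 5/1188
  (X=0, U=2, V=0, Z=0, Y=0, W=0) weight 1/3168
  (X=0, U=2, V=0, Z=0, Y=0, W=1) weight 1/792
  (X=0, U=2, V=0, Z=0, Y=0, W=2) weight 1/1584
  (X=0, U=2, V=0, Z=0, Y=0, W=3) weight 1/792
  … 16 more
Group by Z:
  weight(Z=0) = 1/96
  weight(Z=1) = 5/144
Total weight = 1/96 + 5/144 = 13/288
P(Z=0 | obs) = 1/96 / 13/288 = 3/13
P(Z=1 | obs) = 5/144 / 13/288 = 10/13

P(Z = 1 | obs) = 10/13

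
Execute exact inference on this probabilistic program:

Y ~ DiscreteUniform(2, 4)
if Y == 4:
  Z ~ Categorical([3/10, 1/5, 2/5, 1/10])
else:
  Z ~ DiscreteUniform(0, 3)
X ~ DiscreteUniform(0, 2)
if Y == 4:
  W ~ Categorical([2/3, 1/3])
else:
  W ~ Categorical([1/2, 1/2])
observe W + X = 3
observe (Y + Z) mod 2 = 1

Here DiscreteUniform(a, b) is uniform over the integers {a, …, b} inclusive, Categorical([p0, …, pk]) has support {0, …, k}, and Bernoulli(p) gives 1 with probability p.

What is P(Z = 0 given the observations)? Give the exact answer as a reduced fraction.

Enumerate traces; 6 have nonzero weight after conditioning:
  (Y=2, Z=1, X=2, W=1) weight 1/72
  (Y=2, Z=3, X=2, W=1) weight 1/72
  (Y=3, Z=0, X=2, W=1) weight 1/72
  (Y=3, Z=2, X=2, W=1) weight 1/72
  (Y=4, Z=1, X=2, W=1) weight 1/135
  (Y=4, Z=3, X=2, W=1) weight 1/270
Group by Z:
  weight(Z=0) = 1/72
  weight(Z=1) = 23/1080
  weight(Z=2) = 1/72
  weight(Z=3) = 19/1080
Total weight = 1/72 + 23/1080 + 1/72 + 19/1080 = 1/15
P(Z=0 | obs) = 1/72 / 1/15 = 5/24
P(Z=1 | obs) = 23/1080 / 1/15 = 23/72
P(Z=2 | obs) = 1/72 / 1/15 = 5/24
P(Z=3 | obs) = 19/1080 / 1/15 = 19/72

P(Z = 0 | obs) = 5/24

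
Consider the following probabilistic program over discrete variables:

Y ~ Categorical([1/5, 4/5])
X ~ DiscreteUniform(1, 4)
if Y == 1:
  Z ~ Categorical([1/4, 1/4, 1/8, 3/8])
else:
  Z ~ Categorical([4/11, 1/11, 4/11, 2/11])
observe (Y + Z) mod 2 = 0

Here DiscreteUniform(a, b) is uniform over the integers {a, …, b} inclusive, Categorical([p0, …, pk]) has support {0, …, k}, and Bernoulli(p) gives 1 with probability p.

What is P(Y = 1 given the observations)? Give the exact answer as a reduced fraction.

Enumerate traces; 16 have nonzero weight after conditioning:
  (Y=0, X=1, Z=0) weight 1/55
  (Y=0, X=1, Z=2) weight 1/55
  (Y=0, X=2, Z=0) weight 1/55
  (Y=0, X=2, Z=2) weight 1/55
  (Y=0, X=3, Z=0) weight 1/55
  (Y=0, X=3, Z=2) weight 1/55
  (Y=0, X=4, Z=0) weight 1/55
  (Y=0, X=4, Z=2) weight 1/55
  (Y=1, X=1, Z=1) weight 1/20
  … 7 more
Group by Y:
  weight(Y=0) = 8/55
  weight(Y=1) = 1/2
Total weight = 8/55 + 1/2 = 71/110
P(Y=0 | obs) = 8/55 / 71/110 = 16/71
P(Y=1 | obs) = 1/2 / 71/110 = 55/71

P(Y = 1 | obs) = 55/71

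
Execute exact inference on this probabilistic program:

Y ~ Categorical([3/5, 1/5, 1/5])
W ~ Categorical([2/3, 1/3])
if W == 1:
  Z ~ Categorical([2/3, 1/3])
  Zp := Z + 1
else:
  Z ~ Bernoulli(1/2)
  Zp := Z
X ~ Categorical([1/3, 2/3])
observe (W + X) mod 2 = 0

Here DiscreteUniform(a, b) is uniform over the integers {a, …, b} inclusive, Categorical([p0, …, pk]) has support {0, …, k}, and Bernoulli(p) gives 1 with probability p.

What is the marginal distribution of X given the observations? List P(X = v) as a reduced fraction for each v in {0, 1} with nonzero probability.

Enumerate traces; 12 have nonzero weight after conditioning:
  (Y=0, W=0, Z=0, X=0) weight 1/15
  (Y=0, W=0, Z=1, X=0) weight 1/15
  (Y=0, W=1, Z=0, X=1) weight 4/45
  (Y=0, W=1, Z=1, X=1) weight 2/45
  (Y=1, W=0, Z=0, X=0) weight 1/45
  (Y=1, W=0, Z=1, X=0) weight 1/45
  (Y=1, W=1, Z=0, X=1) weight 4/135
  (Y=1, W=1, Z=1, X=1) weight 2/135
  … 4 more
Group by X:
  weight(X=0) = 2/9
  weight(X=1) = 2/9
Total weight = 2/9 + 2/9 = 4/9
P(X=0 | obs) = 2/9 / 4/9 = 1/2
P(X=1 | obs) = 2/9 / 4/9 = 1/2

P(X=0) = 1/2, P(X=1) = 1/2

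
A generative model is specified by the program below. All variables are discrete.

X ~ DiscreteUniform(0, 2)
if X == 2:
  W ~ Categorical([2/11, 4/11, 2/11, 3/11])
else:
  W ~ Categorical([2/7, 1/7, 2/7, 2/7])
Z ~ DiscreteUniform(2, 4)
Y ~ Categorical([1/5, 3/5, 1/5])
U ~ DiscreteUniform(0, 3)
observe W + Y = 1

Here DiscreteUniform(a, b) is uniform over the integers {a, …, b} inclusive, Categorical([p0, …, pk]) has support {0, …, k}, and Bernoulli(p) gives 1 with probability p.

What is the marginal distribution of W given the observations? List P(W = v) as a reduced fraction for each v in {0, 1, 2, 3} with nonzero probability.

P(W=0) = 87/112, P(W=1) = 25/112

Enumerate traces; 72 have nonzero weight after conditioning:
  (X=0, W=0, Z=2, Y=1, U=0) weight 1/210
  (X=0, W=0, Z=2, Y=1, U=1) weight 1/210
  (X=0, W=0, Z=2, Y=1, U=2) weight 1/210
  (X=0, W=0, Z=2, Y=1, U=3) weight 1/210
  (X=0, W=0, Z=3, Y=1, U=0) weight 1/210
  (X=0, W=0, Z=3, Y=1, U=1) weight 1/210
  (X=0, W=0, Z=3, Y=1, U=2) weight 1/210
  (X=0, W=0, Z=3, Y=1, U=3) weight 1/210
  (X=0, W=1, Z=2, Y=0, U=0) weight 1/1260
  … 63 more
Group by W:
  weight(W=0) = 58/385
  weight(W=1) = 10/231
Total weight = 58/385 + 10/231 = 32/165
P(W=0 | obs) = 58/385 / 32/165 = 87/112
P(W=1 | obs) = 10/231 / 32/165 = 25/112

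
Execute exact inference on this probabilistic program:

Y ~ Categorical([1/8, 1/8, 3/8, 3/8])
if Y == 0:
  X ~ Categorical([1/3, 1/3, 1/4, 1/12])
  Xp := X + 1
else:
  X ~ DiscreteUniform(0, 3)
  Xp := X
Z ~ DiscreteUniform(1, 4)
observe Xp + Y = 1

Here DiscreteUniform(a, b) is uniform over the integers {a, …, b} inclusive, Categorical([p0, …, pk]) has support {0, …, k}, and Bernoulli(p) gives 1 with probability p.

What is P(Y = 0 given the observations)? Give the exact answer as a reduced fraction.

P(Y = 0 | obs) = 4/7

Enumerate traces; 8 have nonzero weight after conditioning:
  (Y=0, X=0, Z=1) weight 1/96
  (Y=0, X=0, Z=2) weight 1/96
  (Y=0, X=0, Z=3) weight 1/96
  (Y=0, X=0, Z=4) weight 1/96
  (Y=1, X=0, Z=1) weight 1/128
  (Y=1, X=0, Z=2) weight 1/128
  (Y=1, X=0, Z=3) weight 1/128
  (Y=1, X=0, Z=4) weight 1/128
Group by Y:
  weight(Y=0) = 1/24
  weight(Y=1) = 1/32
Total weight = 1/24 + 1/32 = 7/96
P(Y=0 | obs) = 1/24 / 7/96 = 4/7
P(Y=1 | obs) = 1/32 / 7/96 = 3/7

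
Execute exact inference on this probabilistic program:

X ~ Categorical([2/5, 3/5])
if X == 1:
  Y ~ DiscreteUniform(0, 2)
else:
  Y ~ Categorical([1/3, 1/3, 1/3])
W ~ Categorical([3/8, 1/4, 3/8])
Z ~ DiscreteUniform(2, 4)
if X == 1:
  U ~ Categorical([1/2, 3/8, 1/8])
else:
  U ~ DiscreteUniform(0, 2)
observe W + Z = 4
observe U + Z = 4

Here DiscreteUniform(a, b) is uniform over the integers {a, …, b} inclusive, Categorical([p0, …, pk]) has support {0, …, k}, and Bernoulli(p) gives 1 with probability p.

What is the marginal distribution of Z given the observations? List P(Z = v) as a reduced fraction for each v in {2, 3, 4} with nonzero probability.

Enumerate traces; 18 have nonzero weight after conditioning:
  (X=0, Y=0, W=0, Z=4, U=0) weight 1/180
  (X=0, Y=0, W=1, Z=3, U=1) weight 1/270
  (X=0, Y=0, W=2, Z=2, U=2) weight 1/180
  (X=0, Y=1, W=0, Z=4, U=0) weight 1/180
  (X=0, Y=1, W=1, Z=3, U=1) weight 1/270
  (X=0, Y=1, W=2, Z=2, U=2) weight 1/180
  (X=0, Y=2, W=0, Z=4, U=0) weight 1/180
  (X=0, Y=2, W=1, Z=3, U=1) weight 1/270
  … 10 more
Group by Z:
  weight(Z=2) = 5/192
  weight(Z=3) = 43/1440
  weight(Z=4) = 13/240
Total weight = 5/192 + 43/1440 + 13/240 = 317/2880
P(Z=2 | obs) = 5/192 / 317/2880 = 75/317
P(Z=3 | obs) = 43/1440 / 317/2880 = 86/317
P(Z=4 | obs) = 13/240 / 317/2880 = 156/317

P(Z=2) = 75/317, P(Z=3) = 86/317, P(Z=4) = 156/317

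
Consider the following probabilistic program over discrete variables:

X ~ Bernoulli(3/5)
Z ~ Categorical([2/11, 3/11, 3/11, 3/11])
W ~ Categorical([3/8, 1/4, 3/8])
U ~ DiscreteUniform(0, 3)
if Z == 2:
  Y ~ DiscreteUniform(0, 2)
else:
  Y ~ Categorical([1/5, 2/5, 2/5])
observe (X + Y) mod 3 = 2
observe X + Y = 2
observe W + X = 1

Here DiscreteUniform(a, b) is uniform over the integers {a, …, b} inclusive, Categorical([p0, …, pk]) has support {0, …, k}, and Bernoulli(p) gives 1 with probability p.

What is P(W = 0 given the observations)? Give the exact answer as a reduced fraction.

Enumerate traces; 32 have nonzero weight after conditioning:
  (X=0, Z=0, W=1, U=0, Y=2) weight 1/550
  (X=0, Z=0, W=1, U=1, Y=2) weight 1/550
  (X=0, Z=0, W=1, U=2, Y=2) weight 1/550
  (X=0, Z=0, W=1, U=3, Y=2) weight 1/550
  (X=0, Z=1, W=1, U=0, Y=2) weight 3/1100
  (X=0, Z=1, W=1, U=1, Y=2) weight 3/1100
  (X=0, Z=1, W=1, U=2, Y=2) weight 3/1100
  (X=0, Z=1, W=1, U=3, Y=2) weight 3/1100
  (X=1, Z=0, W=0, U=0, Y=1) weight 9/2200
  … 23 more
Group by W:
  weight(W=0) = 189/2200
  weight(W=1) = 21/550
Total weight = 189/2200 + 21/550 = 273/2200
P(W=0 | obs) = 189/2200 / 273/2200 = 9/13
P(W=1 | obs) = 21/550 / 273/2200 = 4/13

P(W = 0 | obs) = 9/13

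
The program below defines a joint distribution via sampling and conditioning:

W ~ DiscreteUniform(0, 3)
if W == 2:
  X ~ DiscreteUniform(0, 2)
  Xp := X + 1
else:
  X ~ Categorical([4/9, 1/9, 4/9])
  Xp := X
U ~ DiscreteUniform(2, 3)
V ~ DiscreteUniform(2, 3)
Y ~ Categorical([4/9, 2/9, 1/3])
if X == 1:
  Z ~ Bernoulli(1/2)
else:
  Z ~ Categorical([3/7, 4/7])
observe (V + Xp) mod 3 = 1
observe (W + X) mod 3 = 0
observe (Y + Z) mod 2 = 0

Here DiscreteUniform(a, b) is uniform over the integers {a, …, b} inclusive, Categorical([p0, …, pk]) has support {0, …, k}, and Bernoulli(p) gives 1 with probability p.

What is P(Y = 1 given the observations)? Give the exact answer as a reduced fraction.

Enumerate traces; 12 have nonzero weight after conditioning:
  (W=1, X=2, U=2, V=2, Y=0, Z=0) weight 1/189
  (W=1, X=2, U=2, V=2, Y=1, Z=1) weight 2/567
  (W=1, X=2, U=2, V=2, Y=2, Z=0) weight 1/252
  (W=1, X=2, U=3, V=2, Y=0, Z=0) weight 1/189
  (W=1, X=2, U=3, V=2, Y=1, Z=1) weight 2/567
  (W=1, X=2, U=3, V=2, Y=2, Z=0) weight 1/252
  (W=2, X=1, U=2, V=2, Y=0, Z=0) weight 1/216
  (W=2, X=1, U=2, V=2, Y=1, Z=1) weight 1/432
  … 4 more
Group by Y:
  weight(Y=0) = 5/252
  weight(Y=1) = 53/4536
  weight(Y=2) = 5/336
Total weight = 5/252 + 53/4536 + 5/336 = 421/9072
P(Y=0 | obs) = 5/252 / 421/9072 = 180/421
P(Y=1 | obs) = 53/4536 / 421/9072 = 106/421
P(Y=2 | obs) = 5/336 / 421/9072 = 135/421

P(Y = 1 | obs) = 106/421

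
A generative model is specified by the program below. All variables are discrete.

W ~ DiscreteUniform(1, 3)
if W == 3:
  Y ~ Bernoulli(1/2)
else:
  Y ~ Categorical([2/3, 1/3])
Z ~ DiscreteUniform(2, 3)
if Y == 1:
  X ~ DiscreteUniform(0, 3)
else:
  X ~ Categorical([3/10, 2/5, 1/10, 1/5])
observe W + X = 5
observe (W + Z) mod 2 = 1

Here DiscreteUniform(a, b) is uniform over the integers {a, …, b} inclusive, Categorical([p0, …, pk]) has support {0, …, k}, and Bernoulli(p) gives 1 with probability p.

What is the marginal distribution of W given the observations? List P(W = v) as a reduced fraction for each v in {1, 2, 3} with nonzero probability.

P(W=2) = 26/47, P(W=3) = 21/47

Enumerate traces; 4 have nonzero weight after conditioning:
  (W=2, Y=0, Z=3, X=3) weight 1/45
  (W=2, Y=1, Z=3, X=3) weight 1/72
  (W=3, Y=0, Z=2, X=2) weight 1/120
  (W=3, Y=1, Z=2, X=2) weight 1/48
Group by W:
  weight(W=2) = 13/360
  weight(W=3) = 7/240
Total weight = 13/360 + 7/240 = 47/720
P(W=2 | obs) = 13/360 / 47/720 = 26/47
P(W=3 | obs) = 7/240 / 47/720 = 21/47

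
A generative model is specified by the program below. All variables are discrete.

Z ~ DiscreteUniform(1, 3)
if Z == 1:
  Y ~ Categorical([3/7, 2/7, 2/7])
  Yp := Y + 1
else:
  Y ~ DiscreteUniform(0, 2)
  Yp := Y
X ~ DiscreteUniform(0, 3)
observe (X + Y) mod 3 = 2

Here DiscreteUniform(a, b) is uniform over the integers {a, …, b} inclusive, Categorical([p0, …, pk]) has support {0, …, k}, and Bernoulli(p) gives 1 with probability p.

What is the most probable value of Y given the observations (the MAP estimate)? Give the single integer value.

argmax_v P(Y = v | obs) = 2

Enumerate traces; 12 have nonzero weight after conditioning:
  (Z=1, Y=0, X=2) weight 1/28
  (Z=1, Y=1, X=1) weight 1/42
  (Z=1, Y=2, X=0) weight 1/42
  (Z=1, Y=2, X=3) weight 1/42
  (Z=2, Y=0, X=2) weight 1/36
  (Z=2, Y=1, X=1) weight 1/36
  (Z=2, Y=2, X=0) weight 1/36
  (Z=2, Y=2, X=3) weight 1/36
  … 4 more
Group by Y:
  weight(Y=0) = 23/252
  weight(Y=1) = 5/63
  weight(Y=2) = 10/63
Total weight = 23/252 + 5/63 + 10/63 = 83/252
P(Y=0 | obs) = 23/252 / 83/252 = 23/83
P(Y=1 | obs) = 5/63 / 83/252 = 20/83
P(Y=2 | obs) = 10/63 / 83/252 = 40/83
argmax = 2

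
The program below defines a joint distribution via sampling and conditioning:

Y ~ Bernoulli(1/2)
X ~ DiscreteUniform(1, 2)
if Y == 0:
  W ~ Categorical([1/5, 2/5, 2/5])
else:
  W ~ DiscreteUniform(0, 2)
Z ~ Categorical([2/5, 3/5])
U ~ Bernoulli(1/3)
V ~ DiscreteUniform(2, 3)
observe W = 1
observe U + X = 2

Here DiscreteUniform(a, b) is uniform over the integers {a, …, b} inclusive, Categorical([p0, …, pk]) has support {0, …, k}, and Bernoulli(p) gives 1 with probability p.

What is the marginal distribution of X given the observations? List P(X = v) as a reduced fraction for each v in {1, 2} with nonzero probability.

Enumerate traces; 16 have nonzero weight after conditioning:
  (Y=0, X=1, W=1, Z=0, U=1, V=2) weight 1/150
  (Y=0, X=1, W=1, Z=0, U=1, V=3) weight 1/150
  (Y=0, X=1, W=1, Z=1, U=1, V=2) weight 1/100
  (Y=0, X=1, W=1, Z=1, U=1, V=3) weight 1/100
  (Y=0, X=2, W=1, Z=0, U=0, V=2) weight 1/75
  (Y=0, X=2, W=1, Z=0, U=0, V=3) weight 1/75
  (Y=0, X=2, W=1, Z=1, U=0, V=2) weight 1/50
  (Y=0, X=2, W=1, Z=1, U=0, V=3) weight 1/50
  … 8 more
Group by X:
  weight(X=1) = 11/180
  weight(X=2) = 11/90
Total weight = 11/180 + 11/90 = 11/60
P(X=1 | obs) = 11/180 / 11/60 = 1/3
P(X=2 | obs) = 11/90 / 11/60 = 2/3

P(X=1) = 1/3, P(X=2) = 2/3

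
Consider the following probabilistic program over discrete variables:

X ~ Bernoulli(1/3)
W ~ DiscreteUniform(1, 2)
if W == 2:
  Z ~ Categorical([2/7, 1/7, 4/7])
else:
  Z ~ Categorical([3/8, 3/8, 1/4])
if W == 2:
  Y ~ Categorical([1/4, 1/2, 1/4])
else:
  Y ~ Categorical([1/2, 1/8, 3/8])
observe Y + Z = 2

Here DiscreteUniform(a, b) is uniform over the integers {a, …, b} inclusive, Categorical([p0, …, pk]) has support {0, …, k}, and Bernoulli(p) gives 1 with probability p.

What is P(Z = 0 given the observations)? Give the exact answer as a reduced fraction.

Enumerate traces; 12 have nonzero weight after conditioning:
  (X=0, W=1, Z=0, Y=2) weight 3/64
  (X=0, W=1, Z=1, Y=1) weight 1/64
  (X=0, W=1, Z=2, Y=0) weight 1/24
  (X=0, W=2, Z=0, Y=2) weight 1/42
  (X=0, W=2, Z=1, Y=1) weight 1/42
  (X=0, W=2, Z=2, Y=0) weight 1/21
  (X=1, W=1, Z=0, Y=2) weight 3/128
  (X=1, W=1, Z=1, Y=1) weight 1/128
  … 4 more
Group by Z:
  weight(Z=0) = 95/896
  weight(Z=1) = 53/896
  weight(Z=2) = 15/112
Total weight = 95/896 + 53/896 + 15/112 = 67/224
P(Z=0 | obs) = 95/896 / 67/224 = 95/268
P(Z=1 | obs) = 53/896 / 67/224 = 53/268
P(Z=2 | obs) = 15/112 / 67/224 = 30/67

P(Z = 0 | obs) = 95/268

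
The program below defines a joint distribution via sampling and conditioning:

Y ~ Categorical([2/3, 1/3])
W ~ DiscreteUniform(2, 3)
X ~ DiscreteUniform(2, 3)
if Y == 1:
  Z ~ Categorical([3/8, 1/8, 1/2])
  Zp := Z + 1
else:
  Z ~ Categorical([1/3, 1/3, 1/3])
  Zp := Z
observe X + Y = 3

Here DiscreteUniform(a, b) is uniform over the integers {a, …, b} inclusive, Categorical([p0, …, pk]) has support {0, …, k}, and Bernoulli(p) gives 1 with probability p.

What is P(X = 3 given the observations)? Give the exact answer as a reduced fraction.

P(X = 3 | obs) = 2/3

Enumerate traces; 12 have nonzero weight after conditioning:
  (Y=0, W=2, X=3, Z=0) weight 1/18
  (Y=0, W=2, X=3, Z=1) weight 1/18
  (Y=0, W=2, X=3, Z=2) weight 1/18
  (Y=0, W=3, X=3, Z=0) weight 1/18
  (Y=0, W=3, X=3, Z=1) weight 1/18
  (Y=0, W=3, X=3, Z=2) weight 1/18
  (Y=1, W=2, X=2, Z=0) weight 1/32
  (Y=1, W=2, X=2, Z=1) weight 1/96
  … 4 more
Group by X:
  weight(X=2) = 1/6
  weight(X=3) = 1/3
Total weight = 1/6 + 1/3 = 1/2
P(X=2 | obs) = 1/6 / 1/2 = 1/3
P(X=3 | obs) = 1/3 / 1/2 = 2/3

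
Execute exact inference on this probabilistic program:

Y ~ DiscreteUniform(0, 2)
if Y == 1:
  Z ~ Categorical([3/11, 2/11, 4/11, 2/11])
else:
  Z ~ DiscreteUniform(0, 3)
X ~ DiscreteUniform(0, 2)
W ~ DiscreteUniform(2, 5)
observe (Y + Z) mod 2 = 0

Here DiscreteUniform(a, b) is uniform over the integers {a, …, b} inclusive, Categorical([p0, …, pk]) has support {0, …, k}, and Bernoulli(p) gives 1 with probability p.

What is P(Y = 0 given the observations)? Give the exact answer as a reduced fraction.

Enumerate traces; 72 have nonzero weight after conditioning:
  (Y=0, Z=0, X=0, W=2) weight 1/144
  (Y=0, Z=0, X=0, W=3) weight 1/144
  (Y=0, Z=0, X=0, W=4) weight 1/144
  (Y=0, Z=0, X=0, W=5) weight 1/144
  (Y=0, Z=0, X=1, W=2) weight 1/144
  (Y=0, Z=0, X=1, W=3) weight 1/144
  (Y=0, Z=0, X=1, W=4) weight 1/144
  (Y=0, Z=0, X=1, W=5) weight 1/144
  (Y=1, Z=1, X=0, W=2) weight 1/198
  (Y=2, Z=0, X=0, W=2) weight 1/144
  … 62 more
Group by Y:
  weight(Y=0) = 1/6
  weight(Y=1) = 4/33
  weight(Y=2) = 1/6
Total weight = 1/6 + 4/33 + 1/6 = 5/11
P(Y=0 | obs) = 1/6 / 5/11 = 11/30
P(Y=1 | obs) = 4/33 / 5/11 = 4/15
P(Y=2 | obs) = 1/6 / 5/11 = 11/30

P(Y = 0 | obs) = 11/30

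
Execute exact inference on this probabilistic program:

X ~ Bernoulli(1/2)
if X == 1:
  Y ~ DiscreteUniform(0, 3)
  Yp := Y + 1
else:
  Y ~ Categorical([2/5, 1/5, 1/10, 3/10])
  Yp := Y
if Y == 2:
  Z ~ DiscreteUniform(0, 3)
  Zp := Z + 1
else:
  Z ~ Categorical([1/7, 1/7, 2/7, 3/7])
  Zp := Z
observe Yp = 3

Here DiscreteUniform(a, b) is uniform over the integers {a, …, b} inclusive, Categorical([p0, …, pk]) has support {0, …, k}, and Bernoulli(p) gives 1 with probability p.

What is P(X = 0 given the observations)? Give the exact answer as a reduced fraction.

P(X = 0 | obs) = 6/11

Enumerate traces; 8 have nonzero weight after conditioning:
  (X=0, Y=3, Z=0) weight 3/140
  (X=0, Y=3, Z=1) weight 3/140
  (X=0, Y=3, Z=2) weight 3/70
  (X=0, Y=3, Z=3) weight 9/140
  (X=1, Y=2, Z=0) weight 1/32
  (X=1, Y=2, Z=1) weight 1/32
  (X=1, Y=2, Z=2) weight 1/32
  (X=1, Y=2, Z=3) weight 1/32
Group by X:
  weight(X=0) = 3/20
  weight(X=1) = 1/8
Total weight = 3/20 + 1/8 = 11/40
P(X=0 | obs) = 3/20 / 11/40 = 6/11
P(X=1 | obs) = 1/8 / 11/40 = 5/11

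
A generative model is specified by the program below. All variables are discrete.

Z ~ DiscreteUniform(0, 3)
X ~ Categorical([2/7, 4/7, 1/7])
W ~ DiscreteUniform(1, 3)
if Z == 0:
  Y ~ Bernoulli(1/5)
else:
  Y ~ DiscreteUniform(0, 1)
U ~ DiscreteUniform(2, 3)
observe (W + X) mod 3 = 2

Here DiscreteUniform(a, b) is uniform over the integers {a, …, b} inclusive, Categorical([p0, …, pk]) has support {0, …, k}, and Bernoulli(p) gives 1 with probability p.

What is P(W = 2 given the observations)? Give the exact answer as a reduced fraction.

Enumerate traces; 48 have nonzero weight after conditioning:
  (Z=0, X=0, W=2, Y=0, U=2) weight 1/105
  (Z=0, X=0, W=2, Y=0, U=3) weight 1/105
  (Z=0, X=0, W=2, Y=1, U=2) weight 1/420
  (Z=0, X=0, W=2, Y=1, U=3) weight 1/420
  (Z=0, X=1, W=1, Y=0, U=2) weight 2/105
  (Z=0, X=1, W=1, Y=0, U=3) weight 2/105
  (Z=0, X=1, W=1, Y=1, U=2) weight 1/210
  (Z=0, X=1, W=1, Y=1, U=3) weight 1/210
  (Z=0, X=2, W=3, Y=0, U=2) weight 1/210
  … 39 more
Group by W:
  weight(W=1) = 4/21
  weight(W=2) = 2/21
  weight(W=3) = 1/21
Total weight = 4/21 + 2/21 + 1/21 = 1/3
P(W=1 | obs) = 4/21 / 1/3 = 4/7
P(W=2 | obs) = 2/21 / 1/3 = 2/7
P(W=3 | obs) = 1/21 / 1/3 = 1/7

P(W = 2 | obs) = 2/7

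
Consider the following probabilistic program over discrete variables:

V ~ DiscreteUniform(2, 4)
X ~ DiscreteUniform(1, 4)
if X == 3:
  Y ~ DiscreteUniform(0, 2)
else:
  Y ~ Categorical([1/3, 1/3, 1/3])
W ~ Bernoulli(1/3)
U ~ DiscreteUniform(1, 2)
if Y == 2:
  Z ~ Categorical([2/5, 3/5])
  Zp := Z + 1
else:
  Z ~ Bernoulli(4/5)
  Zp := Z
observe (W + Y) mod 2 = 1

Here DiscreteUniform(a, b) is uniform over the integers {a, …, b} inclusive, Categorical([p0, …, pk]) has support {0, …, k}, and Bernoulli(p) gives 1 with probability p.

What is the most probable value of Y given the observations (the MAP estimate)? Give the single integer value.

Enumerate traces; 144 have nonzero weight after conditioning:
  (V=2, X=1, Y=0, W=1, U=1, Z=0) weight 1/1080
  (V=2, X=1, Y=0, W=1, U=1, Z=1) weight 1/270
  (V=2, X=1, Y=0, W=1, U=2, Z=0) weight 1/1080
  (V=2, X=1, Y=0, W=1, U=2, Z=1) weight 1/270
  (V=2, X=1, Y=1, W=0, U=1, Z=0) weight 1/540
  (V=2, X=1, Y=1, W=0, U=1, Z=1) weight 1/135
  (V=2, X=1, Y=1, W=0, U=2, Z=0) weight 1/540
  (V=2, X=1, Y=1, W=0, U=2, Z=1) weight 1/135
  (V=2, X=1, Y=2, W=1, U=1, Z=0) weight 1/540
  … 135 more
Group by Y:
  weight(Y=0) = 1/9
  weight(Y=1) = 2/9
  weight(Y=2) = 1/9
Total weight = 1/9 + 2/9 + 1/9 = 4/9
P(Y=0 | obs) = 1/9 / 4/9 = 1/4
P(Y=1 | obs) = 2/9 / 4/9 = 1/2
P(Y=2 | obs) = 1/9 / 4/9 = 1/4
argmax = 1

argmax_v P(Y = v | obs) = 1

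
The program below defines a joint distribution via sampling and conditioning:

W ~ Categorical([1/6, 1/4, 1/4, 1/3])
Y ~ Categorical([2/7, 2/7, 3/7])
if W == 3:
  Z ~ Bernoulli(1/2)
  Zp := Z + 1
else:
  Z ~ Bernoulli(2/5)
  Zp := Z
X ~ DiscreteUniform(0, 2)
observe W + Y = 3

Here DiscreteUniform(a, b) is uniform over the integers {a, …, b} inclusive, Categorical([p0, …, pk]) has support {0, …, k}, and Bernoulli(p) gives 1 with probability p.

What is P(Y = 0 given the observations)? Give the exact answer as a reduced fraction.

P(Y = 0 | obs) = 8/23

Enumerate traces; 18 have nonzero weight after conditioning:
  (W=1, Y=2, Z=0, X=0) weight 3/140
  (W=1, Y=2, Z=0, X=1) weight 3/140
  (W=1, Y=2, Z=0, X=2) weight 3/140
  (W=1, Y=2, Z=1, X=0) weight 1/70
  (W=1, Y=2, Z=1, X=1) weight 1/70
  (W=1, Y=2, Z=1, X=2) weight 1/70
  (W=2, Y=1, Z=0, X=0) weight 1/70
  (W=2, Y=1, Z=0, X=1) weight 1/70
  (W=3, Y=0, Z=0, X=0) weight 1/63
  … 9 more
Group by Y:
  weight(Y=0) = 2/21
  weight(Y=1) = 1/14
  weight(Y=2) = 3/28
Total weight = 2/21 + 1/14 + 3/28 = 23/84
P(Y=0 | obs) = 2/21 / 23/84 = 8/23
P(Y=1 | obs) = 1/14 / 23/84 = 6/23
P(Y=2 | obs) = 3/28 / 23/84 = 9/23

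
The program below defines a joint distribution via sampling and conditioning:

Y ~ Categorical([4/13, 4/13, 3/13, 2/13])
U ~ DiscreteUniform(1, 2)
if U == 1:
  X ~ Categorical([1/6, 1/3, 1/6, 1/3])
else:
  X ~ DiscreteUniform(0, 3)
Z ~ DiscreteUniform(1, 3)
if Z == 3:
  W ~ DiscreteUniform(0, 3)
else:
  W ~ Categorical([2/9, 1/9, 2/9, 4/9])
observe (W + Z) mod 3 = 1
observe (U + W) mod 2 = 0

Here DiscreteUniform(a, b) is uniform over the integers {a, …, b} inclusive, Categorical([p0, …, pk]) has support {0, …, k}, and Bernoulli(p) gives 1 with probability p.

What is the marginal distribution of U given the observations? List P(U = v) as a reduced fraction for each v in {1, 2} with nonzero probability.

Enumerate traces; 64 have nonzero weight after conditioning:
  (Y=0, U=1, X=0, Z=1, W=3) weight 4/1053
  (Y=0, U=1, X=0, Z=3, W=1) weight 1/468
  (Y=0, U=1, X=1, Z=1, W=3) weight 8/1053
  (Y=0, U=1, X=1, Z=3, W=1) weight 1/234
  (Y=0, U=1, X=2, Z=1, W=3) weight 4/1053
  (Y=0, U=1, X=2, Z=3, W=1) weight 1/468
  (Y=0, U=1, X=3, Z=1, W=3) weight 8/1053
  (Y=0, U=1, X=3, Z=3, W=1) weight 1/234
  (Y=0, U=2, X=0, Z=1, W=0) weight 1/351
  … 55 more
Group by U:
  weight(U=1) = 25/216
  weight(U=2) = 2/27
Total weight = 25/216 + 2/27 = 41/216
P(U=1 | obs) = 25/216 / 41/216 = 25/41
P(U=2 | obs) = 2/27 / 41/216 = 16/41

P(U=1) = 25/41, P(U=2) = 16/41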